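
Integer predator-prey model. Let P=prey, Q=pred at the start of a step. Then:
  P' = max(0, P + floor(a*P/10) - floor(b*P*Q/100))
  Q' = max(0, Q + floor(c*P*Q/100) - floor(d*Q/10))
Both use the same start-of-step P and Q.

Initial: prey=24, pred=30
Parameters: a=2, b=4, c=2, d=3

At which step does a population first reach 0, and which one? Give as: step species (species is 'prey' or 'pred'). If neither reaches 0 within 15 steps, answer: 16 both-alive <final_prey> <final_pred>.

Step 1: prey: 24+4-28=0; pred: 30+14-9=35
First extinction: prey at step 1

Answer: 1 prey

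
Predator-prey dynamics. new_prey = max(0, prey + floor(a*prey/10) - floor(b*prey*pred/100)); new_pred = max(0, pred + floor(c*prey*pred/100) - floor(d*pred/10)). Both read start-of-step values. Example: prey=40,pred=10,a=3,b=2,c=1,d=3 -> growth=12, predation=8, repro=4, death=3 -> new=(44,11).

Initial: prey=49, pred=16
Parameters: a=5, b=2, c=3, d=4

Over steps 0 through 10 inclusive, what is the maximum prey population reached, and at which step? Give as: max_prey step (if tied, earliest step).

Step 1: prey: 49+24-15=58; pred: 16+23-6=33
Step 2: prey: 58+29-38=49; pred: 33+57-13=77
Step 3: prey: 49+24-75=0; pred: 77+113-30=160
Step 4: prey: 0+0-0=0; pred: 160+0-64=96
Step 5: prey: 0+0-0=0; pred: 96+0-38=58
Step 6: prey: 0+0-0=0; pred: 58+0-23=35
Step 7: prey: 0+0-0=0; pred: 35+0-14=21
Step 8: prey: 0+0-0=0; pred: 21+0-8=13
Step 9: prey: 0+0-0=0; pred: 13+0-5=8
Step 10: prey: 0+0-0=0; pred: 8+0-3=5
Max prey = 58 at step 1

Answer: 58 1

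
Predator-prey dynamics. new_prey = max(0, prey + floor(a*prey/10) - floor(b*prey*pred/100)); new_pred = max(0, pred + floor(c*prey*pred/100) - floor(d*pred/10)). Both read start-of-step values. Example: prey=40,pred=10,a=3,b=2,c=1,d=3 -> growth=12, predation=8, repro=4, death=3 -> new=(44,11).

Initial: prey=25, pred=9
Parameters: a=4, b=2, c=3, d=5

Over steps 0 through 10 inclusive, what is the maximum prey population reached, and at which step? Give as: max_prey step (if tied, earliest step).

Answer: 40 3

Derivation:
Step 1: prey: 25+10-4=31; pred: 9+6-4=11
Step 2: prey: 31+12-6=37; pred: 11+10-5=16
Step 3: prey: 37+14-11=40; pred: 16+17-8=25
Step 4: prey: 40+16-20=36; pred: 25+30-12=43
Step 5: prey: 36+14-30=20; pred: 43+46-21=68
Step 6: prey: 20+8-27=1; pred: 68+40-34=74
Step 7: prey: 1+0-1=0; pred: 74+2-37=39
Step 8: prey: 0+0-0=0; pred: 39+0-19=20
Step 9: prey: 0+0-0=0; pred: 20+0-10=10
Step 10: prey: 0+0-0=0; pred: 10+0-5=5
Max prey = 40 at step 3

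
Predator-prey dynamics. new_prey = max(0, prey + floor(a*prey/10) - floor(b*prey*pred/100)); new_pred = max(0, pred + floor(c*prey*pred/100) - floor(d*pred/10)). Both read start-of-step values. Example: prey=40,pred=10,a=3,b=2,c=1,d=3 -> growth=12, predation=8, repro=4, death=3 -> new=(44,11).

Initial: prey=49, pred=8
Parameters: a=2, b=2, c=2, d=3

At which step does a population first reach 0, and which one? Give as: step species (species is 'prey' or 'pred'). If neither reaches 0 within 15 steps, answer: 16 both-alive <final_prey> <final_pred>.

Answer: 6 prey

Derivation:
Step 1: prey: 49+9-7=51; pred: 8+7-2=13
Step 2: prey: 51+10-13=48; pred: 13+13-3=23
Step 3: prey: 48+9-22=35; pred: 23+22-6=39
Step 4: prey: 35+7-27=15; pred: 39+27-11=55
Step 5: prey: 15+3-16=2; pred: 55+16-16=55
Step 6: prey: 2+0-2=0; pred: 55+2-16=41
First extinction: prey at step 6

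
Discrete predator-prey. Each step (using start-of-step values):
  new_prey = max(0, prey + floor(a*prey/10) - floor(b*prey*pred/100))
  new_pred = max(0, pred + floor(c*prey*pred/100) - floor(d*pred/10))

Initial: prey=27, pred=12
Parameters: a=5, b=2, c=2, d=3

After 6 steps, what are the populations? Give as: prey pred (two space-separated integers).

Answer: 0 80

Derivation:
Step 1: prey: 27+13-6=34; pred: 12+6-3=15
Step 2: prey: 34+17-10=41; pred: 15+10-4=21
Step 3: prey: 41+20-17=44; pred: 21+17-6=32
Step 4: prey: 44+22-28=38; pred: 32+28-9=51
Step 5: prey: 38+19-38=19; pred: 51+38-15=74
Step 6: prey: 19+9-28=0; pred: 74+28-22=80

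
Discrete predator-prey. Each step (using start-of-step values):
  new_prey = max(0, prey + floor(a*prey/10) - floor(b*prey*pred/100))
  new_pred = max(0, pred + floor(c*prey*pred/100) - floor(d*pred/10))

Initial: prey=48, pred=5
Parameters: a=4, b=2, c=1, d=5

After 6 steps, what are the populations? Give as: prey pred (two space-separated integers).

Answer: 157 41

Derivation:
Step 1: prey: 48+19-4=63; pred: 5+2-2=5
Step 2: prey: 63+25-6=82; pred: 5+3-2=6
Step 3: prey: 82+32-9=105; pred: 6+4-3=7
Step 4: prey: 105+42-14=133; pred: 7+7-3=11
Step 5: prey: 133+53-29=157; pred: 11+14-5=20
Step 6: prey: 157+62-62=157; pred: 20+31-10=41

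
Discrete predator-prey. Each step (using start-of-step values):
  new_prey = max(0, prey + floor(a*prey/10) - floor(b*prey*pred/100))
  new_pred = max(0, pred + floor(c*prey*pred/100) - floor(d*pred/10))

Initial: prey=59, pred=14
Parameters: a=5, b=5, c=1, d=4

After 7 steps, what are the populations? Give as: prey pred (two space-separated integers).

Step 1: prey: 59+29-41=47; pred: 14+8-5=17
Step 2: prey: 47+23-39=31; pred: 17+7-6=18
Step 3: prey: 31+15-27=19; pred: 18+5-7=16
Step 4: prey: 19+9-15=13; pred: 16+3-6=13
Step 5: prey: 13+6-8=11; pred: 13+1-5=9
Step 6: prey: 11+5-4=12; pred: 9+0-3=6
Step 7: prey: 12+6-3=15; pred: 6+0-2=4

Answer: 15 4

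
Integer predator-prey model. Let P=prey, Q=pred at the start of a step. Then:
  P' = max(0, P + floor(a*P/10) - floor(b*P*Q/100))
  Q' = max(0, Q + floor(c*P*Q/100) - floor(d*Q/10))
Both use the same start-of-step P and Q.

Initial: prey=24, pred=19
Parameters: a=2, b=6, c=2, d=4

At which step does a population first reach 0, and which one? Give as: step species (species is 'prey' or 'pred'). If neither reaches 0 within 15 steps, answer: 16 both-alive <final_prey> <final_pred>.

Step 1: prey: 24+4-27=1; pred: 19+9-7=21
Step 2: prey: 1+0-1=0; pred: 21+0-8=13
First extinction: prey at step 2

Answer: 2 prey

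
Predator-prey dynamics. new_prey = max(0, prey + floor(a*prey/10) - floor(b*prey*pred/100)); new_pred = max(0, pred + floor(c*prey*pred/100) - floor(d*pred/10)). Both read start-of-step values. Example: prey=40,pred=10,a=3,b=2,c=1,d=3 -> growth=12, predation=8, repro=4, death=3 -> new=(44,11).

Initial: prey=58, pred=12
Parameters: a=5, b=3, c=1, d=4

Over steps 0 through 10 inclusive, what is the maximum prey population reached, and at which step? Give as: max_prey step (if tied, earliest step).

Answer: 72 2

Derivation:
Step 1: prey: 58+29-20=67; pred: 12+6-4=14
Step 2: prey: 67+33-28=72; pred: 14+9-5=18
Step 3: prey: 72+36-38=70; pred: 18+12-7=23
Step 4: prey: 70+35-48=57; pred: 23+16-9=30
Step 5: prey: 57+28-51=34; pred: 30+17-12=35
Step 6: prey: 34+17-35=16; pred: 35+11-14=32
Step 7: prey: 16+8-15=9; pred: 32+5-12=25
Step 8: prey: 9+4-6=7; pred: 25+2-10=17
Step 9: prey: 7+3-3=7; pred: 17+1-6=12
Step 10: prey: 7+3-2=8; pred: 12+0-4=8
Max prey = 72 at step 2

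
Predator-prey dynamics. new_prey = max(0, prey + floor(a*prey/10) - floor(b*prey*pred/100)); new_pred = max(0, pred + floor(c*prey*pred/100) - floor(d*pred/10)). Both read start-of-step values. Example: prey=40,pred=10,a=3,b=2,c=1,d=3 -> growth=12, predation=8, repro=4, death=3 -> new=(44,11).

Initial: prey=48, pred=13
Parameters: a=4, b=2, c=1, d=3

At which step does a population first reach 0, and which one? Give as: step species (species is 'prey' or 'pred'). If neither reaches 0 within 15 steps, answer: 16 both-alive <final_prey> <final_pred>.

Step 1: prey: 48+19-12=55; pred: 13+6-3=16
Step 2: prey: 55+22-17=60; pred: 16+8-4=20
Step 3: prey: 60+24-24=60; pred: 20+12-6=26
Step 4: prey: 60+24-31=53; pred: 26+15-7=34
Step 5: prey: 53+21-36=38; pred: 34+18-10=42
Step 6: prey: 38+15-31=22; pred: 42+15-12=45
Step 7: prey: 22+8-19=11; pred: 45+9-13=41
Step 8: prey: 11+4-9=6; pred: 41+4-12=33
Step 9: prey: 6+2-3=5; pred: 33+1-9=25
Step 10: prey: 5+2-2=5; pred: 25+1-7=19
Step 11: prey: 5+2-1=6; pred: 19+0-5=14
Step 12: prey: 6+2-1=7; pred: 14+0-4=10
Step 13: prey: 7+2-1=8; pred: 10+0-3=7
Step 14: prey: 8+3-1=10; pred: 7+0-2=5
Step 15: prey: 10+4-1=13; pred: 5+0-1=4
No extinction within 15 steps

Answer: 16 both-alive 13 4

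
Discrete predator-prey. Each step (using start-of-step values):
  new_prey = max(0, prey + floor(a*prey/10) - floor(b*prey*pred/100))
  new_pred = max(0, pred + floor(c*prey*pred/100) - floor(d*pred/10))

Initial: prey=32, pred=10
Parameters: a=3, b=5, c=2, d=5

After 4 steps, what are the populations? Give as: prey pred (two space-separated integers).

Answer: 11 7

Derivation:
Step 1: prey: 32+9-16=25; pred: 10+6-5=11
Step 2: prey: 25+7-13=19; pred: 11+5-5=11
Step 3: prey: 19+5-10=14; pred: 11+4-5=10
Step 4: prey: 14+4-7=11; pred: 10+2-5=7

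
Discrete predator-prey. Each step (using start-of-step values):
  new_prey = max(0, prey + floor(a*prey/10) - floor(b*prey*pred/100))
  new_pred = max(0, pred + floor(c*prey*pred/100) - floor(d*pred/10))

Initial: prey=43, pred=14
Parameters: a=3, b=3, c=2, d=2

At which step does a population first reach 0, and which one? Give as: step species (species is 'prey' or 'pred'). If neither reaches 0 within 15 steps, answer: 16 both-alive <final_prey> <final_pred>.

Answer: 4 prey

Derivation:
Step 1: prey: 43+12-18=37; pred: 14+12-2=24
Step 2: prey: 37+11-26=22; pred: 24+17-4=37
Step 3: prey: 22+6-24=4; pred: 37+16-7=46
Step 4: prey: 4+1-5=0; pred: 46+3-9=40
First extinction: prey at step 4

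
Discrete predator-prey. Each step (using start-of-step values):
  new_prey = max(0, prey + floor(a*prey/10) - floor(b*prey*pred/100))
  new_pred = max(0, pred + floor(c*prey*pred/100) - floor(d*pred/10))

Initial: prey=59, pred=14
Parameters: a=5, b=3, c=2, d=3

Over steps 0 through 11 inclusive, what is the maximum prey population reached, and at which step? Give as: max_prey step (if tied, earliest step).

Step 1: prey: 59+29-24=64; pred: 14+16-4=26
Step 2: prey: 64+32-49=47; pred: 26+33-7=52
Step 3: prey: 47+23-73=0; pred: 52+48-15=85
Step 4: prey: 0+0-0=0; pred: 85+0-25=60
Step 5: prey: 0+0-0=0; pred: 60+0-18=42
Step 6: prey: 0+0-0=0; pred: 42+0-12=30
Step 7: prey: 0+0-0=0; pred: 30+0-9=21
Step 8: prey: 0+0-0=0; pred: 21+0-6=15
Step 9: prey: 0+0-0=0; pred: 15+0-4=11
Step 10: prey: 0+0-0=0; pred: 11+0-3=8
Step 11: prey: 0+0-0=0; pred: 8+0-2=6
Max prey = 64 at step 1

Answer: 64 1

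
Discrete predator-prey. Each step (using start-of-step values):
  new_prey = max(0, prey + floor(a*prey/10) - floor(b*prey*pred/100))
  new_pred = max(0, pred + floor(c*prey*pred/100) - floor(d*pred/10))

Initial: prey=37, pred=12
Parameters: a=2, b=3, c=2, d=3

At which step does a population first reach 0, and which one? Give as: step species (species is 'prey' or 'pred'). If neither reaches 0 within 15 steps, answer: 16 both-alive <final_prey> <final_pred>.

Answer: 16 both-alive 2 3

Derivation:
Step 1: prey: 37+7-13=31; pred: 12+8-3=17
Step 2: prey: 31+6-15=22; pred: 17+10-5=22
Step 3: prey: 22+4-14=12; pred: 22+9-6=25
Step 4: prey: 12+2-9=5; pred: 25+6-7=24
Step 5: prey: 5+1-3=3; pred: 24+2-7=19
Step 6: prey: 3+0-1=2; pred: 19+1-5=15
Step 7: prey: 2+0-0=2; pred: 15+0-4=11
Step 8: prey: 2+0-0=2; pred: 11+0-3=8
Step 9: prey: 2+0-0=2; pred: 8+0-2=6
Step 10: prey: 2+0-0=2; pred: 6+0-1=5
Step 11: prey: 2+0-0=2; pred: 5+0-1=4
Step 12: prey: 2+0-0=2; pred: 4+0-1=3
Step 13: prey: 2+0-0=2; pred: 3+0-0=3
Steps 14-15: state stable at prey=2, pred=3 (no change)
No extinction within 15 steps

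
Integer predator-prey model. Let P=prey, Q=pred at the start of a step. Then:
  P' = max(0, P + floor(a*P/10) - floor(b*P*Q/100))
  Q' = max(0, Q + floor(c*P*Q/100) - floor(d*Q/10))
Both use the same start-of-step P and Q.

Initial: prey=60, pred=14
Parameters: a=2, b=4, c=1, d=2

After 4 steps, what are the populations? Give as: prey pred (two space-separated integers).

Step 1: prey: 60+12-33=39; pred: 14+8-2=20
Step 2: prey: 39+7-31=15; pred: 20+7-4=23
Step 3: prey: 15+3-13=5; pred: 23+3-4=22
Step 4: prey: 5+1-4=2; pred: 22+1-4=19

Answer: 2 19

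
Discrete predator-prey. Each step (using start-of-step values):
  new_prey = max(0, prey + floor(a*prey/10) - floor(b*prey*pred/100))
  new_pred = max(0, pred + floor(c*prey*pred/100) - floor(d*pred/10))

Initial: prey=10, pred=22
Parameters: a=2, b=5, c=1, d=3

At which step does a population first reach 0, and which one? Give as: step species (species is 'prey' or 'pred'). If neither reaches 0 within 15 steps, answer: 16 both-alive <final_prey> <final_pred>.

Answer: 16 both-alive 1 3

Derivation:
Step 1: prey: 10+2-11=1; pred: 22+2-6=18
Step 2: prey: 1+0-0=1; pred: 18+0-5=13
Step 3: prey: 1+0-0=1; pred: 13+0-3=10
Step 4: prey: 1+0-0=1; pred: 10+0-3=7
Step 5: prey: 1+0-0=1; pred: 7+0-2=5
Step 6: prey: 1+0-0=1; pred: 5+0-1=4
Step 7: prey: 1+0-0=1; pred: 4+0-1=3
Step 8: prey: 1+0-0=1; pred: 3+0-0=3
Steps 9-15: state stable at prey=1, pred=3 (no change)
No extinction within 15 steps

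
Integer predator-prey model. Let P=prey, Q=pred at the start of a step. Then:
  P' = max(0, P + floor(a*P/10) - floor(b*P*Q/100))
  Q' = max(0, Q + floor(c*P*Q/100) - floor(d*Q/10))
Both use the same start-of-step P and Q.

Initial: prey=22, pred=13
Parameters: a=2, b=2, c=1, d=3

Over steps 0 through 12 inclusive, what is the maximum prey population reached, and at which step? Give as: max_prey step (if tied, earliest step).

Answer: 34 12

Derivation:
Step 1: prey: 22+4-5=21; pred: 13+2-3=12
Step 2: prey: 21+4-5=20; pred: 12+2-3=11
Step 3: prey: 20+4-4=20; pred: 11+2-3=10
Step 4: prey: 20+4-4=20; pred: 10+2-3=9
Step 5: prey: 20+4-3=21; pred: 9+1-2=8
Step 6: prey: 21+4-3=22; pred: 8+1-2=7
Step 7: prey: 22+4-3=23; pred: 7+1-2=6
Step 8: prey: 23+4-2=25; pred: 6+1-1=6
Step 9: prey: 25+5-3=27; pred: 6+1-1=6
Step 10: prey: 27+5-3=29; pred: 6+1-1=6
Step 11: prey: 29+5-3=31; pred: 6+1-1=6
Step 12: prey: 31+6-3=34; pred: 6+1-1=6
Max prey = 34 at step 12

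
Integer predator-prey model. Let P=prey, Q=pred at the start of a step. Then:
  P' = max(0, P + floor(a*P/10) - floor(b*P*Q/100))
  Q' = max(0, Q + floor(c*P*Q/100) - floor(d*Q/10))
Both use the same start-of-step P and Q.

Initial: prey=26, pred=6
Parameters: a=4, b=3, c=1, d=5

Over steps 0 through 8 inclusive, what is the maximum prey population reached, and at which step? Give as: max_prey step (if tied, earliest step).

Step 1: prey: 26+10-4=32; pred: 6+1-3=4
Step 2: prey: 32+12-3=41; pred: 4+1-2=3
Step 3: prey: 41+16-3=54; pred: 3+1-1=3
Step 4: prey: 54+21-4=71; pred: 3+1-1=3
Step 5: prey: 71+28-6=93; pred: 3+2-1=4
Step 6: prey: 93+37-11=119; pred: 4+3-2=5
Step 7: prey: 119+47-17=149; pred: 5+5-2=8
Step 8: prey: 149+59-35=173; pred: 8+11-4=15
Max prey = 173 at step 8

Answer: 173 8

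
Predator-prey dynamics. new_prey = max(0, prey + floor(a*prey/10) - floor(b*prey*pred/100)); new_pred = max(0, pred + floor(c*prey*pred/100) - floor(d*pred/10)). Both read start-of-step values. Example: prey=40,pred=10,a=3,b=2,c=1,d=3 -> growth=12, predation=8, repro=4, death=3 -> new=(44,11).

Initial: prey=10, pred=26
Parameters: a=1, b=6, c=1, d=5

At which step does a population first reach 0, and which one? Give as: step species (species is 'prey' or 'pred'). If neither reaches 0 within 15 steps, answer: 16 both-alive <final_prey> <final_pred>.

Step 1: prey: 10+1-15=0; pred: 26+2-13=15
First extinction: prey at step 1

Answer: 1 prey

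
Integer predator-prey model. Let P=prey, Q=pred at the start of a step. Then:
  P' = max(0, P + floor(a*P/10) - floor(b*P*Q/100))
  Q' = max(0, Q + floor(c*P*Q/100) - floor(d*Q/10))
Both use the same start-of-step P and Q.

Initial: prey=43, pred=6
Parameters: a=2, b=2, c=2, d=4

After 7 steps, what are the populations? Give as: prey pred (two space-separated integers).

Step 1: prey: 43+8-5=46; pred: 6+5-2=9
Step 2: prey: 46+9-8=47; pred: 9+8-3=14
Step 3: prey: 47+9-13=43; pred: 14+13-5=22
Step 4: prey: 43+8-18=33; pred: 22+18-8=32
Step 5: prey: 33+6-21=18; pred: 32+21-12=41
Step 6: prey: 18+3-14=7; pred: 41+14-16=39
Step 7: prey: 7+1-5=3; pred: 39+5-15=29

Answer: 3 29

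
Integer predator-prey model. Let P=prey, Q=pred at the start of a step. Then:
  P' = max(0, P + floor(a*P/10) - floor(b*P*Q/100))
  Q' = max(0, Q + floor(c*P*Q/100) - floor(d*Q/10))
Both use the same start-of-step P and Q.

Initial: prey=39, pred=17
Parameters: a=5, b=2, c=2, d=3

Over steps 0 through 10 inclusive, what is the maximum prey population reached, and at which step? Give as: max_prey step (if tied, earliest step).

Answer: 45 1

Derivation:
Step 1: prey: 39+19-13=45; pred: 17+13-5=25
Step 2: prey: 45+22-22=45; pred: 25+22-7=40
Step 3: prey: 45+22-36=31; pred: 40+36-12=64
Step 4: prey: 31+15-39=7; pred: 64+39-19=84
Step 5: prey: 7+3-11=0; pred: 84+11-25=70
Step 6: prey: 0+0-0=0; pred: 70+0-21=49
Step 7: prey: 0+0-0=0; pred: 49+0-14=35
Step 8: prey: 0+0-0=0; pred: 35+0-10=25
Step 9: prey: 0+0-0=0; pred: 25+0-7=18
Step 10: prey: 0+0-0=0; pred: 18+0-5=13
Max prey = 45 at step 1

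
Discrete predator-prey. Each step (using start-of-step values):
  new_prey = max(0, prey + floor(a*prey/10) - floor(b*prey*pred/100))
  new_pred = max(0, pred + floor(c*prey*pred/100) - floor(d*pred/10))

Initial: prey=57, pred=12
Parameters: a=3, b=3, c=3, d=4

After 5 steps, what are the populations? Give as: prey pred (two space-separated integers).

Step 1: prey: 57+17-20=54; pred: 12+20-4=28
Step 2: prey: 54+16-45=25; pred: 28+45-11=62
Step 3: prey: 25+7-46=0; pred: 62+46-24=84
Step 4: prey: 0+0-0=0; pred: 84+0-33=51
Step 5: prey: 0+0-0=0; pred: 51+0-20=31

Answer: 0 31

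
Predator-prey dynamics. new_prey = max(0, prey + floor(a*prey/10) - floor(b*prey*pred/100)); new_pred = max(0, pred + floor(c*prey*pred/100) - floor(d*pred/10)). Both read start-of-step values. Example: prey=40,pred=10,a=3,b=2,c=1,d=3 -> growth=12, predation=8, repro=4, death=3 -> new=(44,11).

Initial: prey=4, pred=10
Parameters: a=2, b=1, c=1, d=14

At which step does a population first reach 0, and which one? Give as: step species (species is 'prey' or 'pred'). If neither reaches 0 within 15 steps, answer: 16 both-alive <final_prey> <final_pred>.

Step 1: prey: 4+0-0=4; pred: 10+0-14=0
First extinction: pred at step 1

Answer: 1 pred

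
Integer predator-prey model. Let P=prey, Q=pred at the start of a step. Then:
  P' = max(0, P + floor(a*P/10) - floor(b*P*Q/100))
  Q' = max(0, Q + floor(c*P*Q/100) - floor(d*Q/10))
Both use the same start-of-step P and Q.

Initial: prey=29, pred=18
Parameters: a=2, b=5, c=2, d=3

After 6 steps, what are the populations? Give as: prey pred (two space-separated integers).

Step 1: prey: 29+5-26=8; pred: 18+10-5=23
Step 2: prey: 8+1-9=0; pred: 23+3-6=20
Step 3: prey: 0+0-0=0; pred: 20+0-6=14
Step 4: prey: 0+0-0=0; pred: 14+0-4=10
Step 5: prey: 0+0-0=0; pred: 10+0-3=7
Step 6: prey: 0+0-0=0; pred: 7+0-2=5

Answer: 0 5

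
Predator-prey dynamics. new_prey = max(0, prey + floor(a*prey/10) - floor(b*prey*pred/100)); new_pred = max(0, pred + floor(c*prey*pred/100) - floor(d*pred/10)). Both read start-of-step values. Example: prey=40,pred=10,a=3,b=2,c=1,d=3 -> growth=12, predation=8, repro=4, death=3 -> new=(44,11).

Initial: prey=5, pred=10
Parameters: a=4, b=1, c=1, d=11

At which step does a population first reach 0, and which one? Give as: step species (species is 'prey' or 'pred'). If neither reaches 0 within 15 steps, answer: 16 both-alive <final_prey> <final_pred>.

Answer: 1 pred

Derivation:
Step 1: prey: 5+2-0=7; pred: 10+0-11=0
First extinction: pred at step 1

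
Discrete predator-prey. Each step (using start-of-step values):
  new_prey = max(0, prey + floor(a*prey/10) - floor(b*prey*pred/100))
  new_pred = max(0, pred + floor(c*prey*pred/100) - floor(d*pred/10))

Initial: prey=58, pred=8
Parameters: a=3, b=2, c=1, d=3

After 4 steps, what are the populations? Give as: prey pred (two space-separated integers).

Answer: 69 28

Derivation:
Step 1: prey: 58+17-9=66; pred: 8+4-2=10
Step 2: prey: 66+19-13=72; pred: 10+6-3=13
Step 3: prey: 72+21-18=75; pred: 13+9-3=19
Step 4: prey: 75+22-28=69; pred: 19+14-5=28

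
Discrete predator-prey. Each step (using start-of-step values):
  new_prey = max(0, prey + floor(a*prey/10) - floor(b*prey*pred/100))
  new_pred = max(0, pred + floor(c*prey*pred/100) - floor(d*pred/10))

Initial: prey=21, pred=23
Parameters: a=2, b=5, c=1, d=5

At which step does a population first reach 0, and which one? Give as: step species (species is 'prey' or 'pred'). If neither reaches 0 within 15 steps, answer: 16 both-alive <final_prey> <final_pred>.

Answer: 16 both-alive 1 1

Derivation:
Step 1: prey: 21+4-24=1; pred: 23+4-11=16
Step 2: prey: 1+0-0=1; pred: 16+0-8=8
Step 3: prey: 1+0-0=1; pred: 8+0-4=4
Step 4: prey: 1+0-0=1; pred: 4+0-2=2
Step 5: prey: 1+0-0=1; pred: 2+0-1=1
Step 6: prey: 1+0-0=1; pred: 1+0-0=1
Steps 7-15: state stable at prey=1, pred=1 (no change)
No extinction within 15 steps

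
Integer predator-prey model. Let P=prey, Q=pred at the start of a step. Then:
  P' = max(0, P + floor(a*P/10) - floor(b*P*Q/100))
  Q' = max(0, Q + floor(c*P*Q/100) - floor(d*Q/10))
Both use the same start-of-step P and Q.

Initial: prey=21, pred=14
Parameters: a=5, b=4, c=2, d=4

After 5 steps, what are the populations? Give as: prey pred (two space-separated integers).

Answer: 16 13

Derivation:
Step 1: prey: 21+10-11=20; pred: 14+5-5=14
Step 2: prey: 20+10-11=19; pred: 14+5-5=14
Step 3: prey: 19+9-10=18; pred: 14+5-5=14
Step 4: prey: 18+9-10=17; pred: 14+5-5=14
Step 5: prey: 17+8-9=16; pred: 14+4-5=13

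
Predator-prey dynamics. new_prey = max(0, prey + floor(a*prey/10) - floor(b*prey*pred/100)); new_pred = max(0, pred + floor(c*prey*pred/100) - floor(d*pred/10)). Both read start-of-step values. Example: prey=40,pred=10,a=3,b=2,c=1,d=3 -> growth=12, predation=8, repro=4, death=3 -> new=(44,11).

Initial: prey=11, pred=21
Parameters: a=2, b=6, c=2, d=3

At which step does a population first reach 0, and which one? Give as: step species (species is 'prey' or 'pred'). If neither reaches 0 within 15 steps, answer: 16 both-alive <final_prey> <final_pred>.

Step 1: prey: 11+2-13=0; pred: 21+4-6=19
First extinction: prey at step 1

Answer: 1 prey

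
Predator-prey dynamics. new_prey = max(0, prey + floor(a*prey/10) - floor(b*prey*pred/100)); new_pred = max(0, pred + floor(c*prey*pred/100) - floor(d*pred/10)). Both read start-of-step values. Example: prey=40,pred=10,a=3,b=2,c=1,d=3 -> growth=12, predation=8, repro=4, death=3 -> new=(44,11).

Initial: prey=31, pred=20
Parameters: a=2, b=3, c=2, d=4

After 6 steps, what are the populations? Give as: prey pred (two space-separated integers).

Answer: 2 5

Derivation:
Step 1: prey: 31+6-18=19; pred: 20+12-8=24
Step 2: prey: 19+3-13=9; pred: 24+9-9=24
Step 3: prey: 9+1-6=4; pred: 24+4-9=19
Step 4: prey: 4+0-2=2; pred: 19+1-7=13
Step 5: prey: 2+0-0=2; pred: 13+0-5=8
Step 6: prey: 2+0-0=2; pred: 8+0-3=5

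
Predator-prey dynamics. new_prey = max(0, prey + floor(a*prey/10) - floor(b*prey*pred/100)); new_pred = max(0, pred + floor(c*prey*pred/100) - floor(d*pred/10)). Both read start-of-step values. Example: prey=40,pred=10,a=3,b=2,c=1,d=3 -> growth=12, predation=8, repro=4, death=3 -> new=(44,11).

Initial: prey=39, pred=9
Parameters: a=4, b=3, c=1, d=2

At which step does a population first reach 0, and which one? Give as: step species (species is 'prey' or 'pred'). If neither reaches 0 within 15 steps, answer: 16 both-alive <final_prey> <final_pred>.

Step 1: prey: 39+15-10=44; pred: 9+3-1=11
Step 2: prey: 44+17-14=47; pred: 11+4-2=13
Step 3: prey: 47+18-18=47; pred: 13+6-2=17
Step 4: prey: 47+18-23=42; pred: 17+7-3=21
Step 5: prey: 42+16-26=32; pred: 21+8-4=25
Step 6: prey: 32+12-24=20; pred: 25+8-5=28
Step 7: prey: 20+8-16=12; pred: 28+5-5=28
Step 8: prey: 12+4-10=6; pred: 28+3-5=26
Step 9: prey: 6+2-4=4; pred: 26+1-5=22
Step 10: prey: 4+1-2=3; pred: 22+0-4=18
Step 11: prey: 3+1-1=3; pred: 18+0-3=15
Step 12: prey: 3+1-1=3; pred: 15+0-3=12
Step 13: prey: 3+1-1=3; pred: 12+0-2=10
Step 14: prey: 3+1-0=4; pred: 10+0-2=8
Step 15: prey: 4+1-0=5; pred: 8+0-1=7
No extinction within 15 steps

Answer: 16 both-alive 5 7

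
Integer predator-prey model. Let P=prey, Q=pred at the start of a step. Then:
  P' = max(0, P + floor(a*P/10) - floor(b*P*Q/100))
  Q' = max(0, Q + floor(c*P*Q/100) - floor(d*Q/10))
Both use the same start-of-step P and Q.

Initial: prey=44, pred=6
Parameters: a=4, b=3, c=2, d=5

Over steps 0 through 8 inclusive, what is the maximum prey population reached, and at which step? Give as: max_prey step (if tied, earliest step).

Answer: 66 3

Derivation:
Step 1: prey: 44+17-7=54; pred: 6+5-3=8
Step 2: prey: 54+21-12=63; pred: 8+8-4=12
Step 3: prey: 63+25-22=66; pred: 12+15-6=21
Step 4: prey: 66+26-41=51; pred: 21+27-10=38
Step 5: prey: 51+20-58=13; pred: 38+38-19=57
Step 6: prey: 13+5-22=0; pred: 57+14-28=43
Step 7: prey: 0+0-0=0; pred: 43+0-21=22
Step 8: prey: 0+0-0=0; pred: 22+0-11=11
Max prey = 66 at step 3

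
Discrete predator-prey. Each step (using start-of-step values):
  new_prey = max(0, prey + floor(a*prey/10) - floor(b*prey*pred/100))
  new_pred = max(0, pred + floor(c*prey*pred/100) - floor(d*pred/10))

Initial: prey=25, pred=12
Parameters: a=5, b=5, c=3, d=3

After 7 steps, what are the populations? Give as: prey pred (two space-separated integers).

Answer: 0 9

Derivation:
Step 1: prey: 25+12-15=22; pred: 12+9-3=18
Step 2: prey: 22+11-19=14; pred: 18+11-5=24
Step 3: prey: 14+7-16=5; pred: 24+10-7=27
Step 4: prey: 5+2-6=1; pred: 27+4-8=23
Step 5: prey: 1+0-1=0; pred: 23+0-6=17
Step 6: prey: 0+0-0=0; pred: 17+0-5=12
Step 7: prey: 0+0-0=0; pred: 12+0-3=9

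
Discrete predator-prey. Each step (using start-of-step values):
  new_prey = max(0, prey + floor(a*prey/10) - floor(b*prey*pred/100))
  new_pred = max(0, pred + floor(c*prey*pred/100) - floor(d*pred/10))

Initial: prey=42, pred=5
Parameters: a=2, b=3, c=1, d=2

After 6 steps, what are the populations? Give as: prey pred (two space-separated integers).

Answer: 27 17

Derivation:
Step 1: prey: 42+8-6=44; pred: 5+2-1=6
Step 2: prey: 44+8-7=45; pred: 6+2-1=7
Step 3: prey: 45+9-9=45; pred: 7+3-1=9
Step 4: prey: 45+9-12=42; pred: 9+4-1=12
Step 5: prey: 42+8-15=35; pred: 12+5-2=15
Step 6: prey: 35+7-15=27; pred: 15+5-3=17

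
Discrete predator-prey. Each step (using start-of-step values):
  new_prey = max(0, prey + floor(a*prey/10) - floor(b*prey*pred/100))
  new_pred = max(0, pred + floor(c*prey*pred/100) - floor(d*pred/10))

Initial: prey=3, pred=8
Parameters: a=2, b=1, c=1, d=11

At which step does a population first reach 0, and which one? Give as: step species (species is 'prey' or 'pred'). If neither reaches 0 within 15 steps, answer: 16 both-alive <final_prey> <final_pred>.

Answer: 1 pred

Derivation:
Step 1: prey: 3+0-0=3; pred: 8+0-8=0
First extinction: pred at step 1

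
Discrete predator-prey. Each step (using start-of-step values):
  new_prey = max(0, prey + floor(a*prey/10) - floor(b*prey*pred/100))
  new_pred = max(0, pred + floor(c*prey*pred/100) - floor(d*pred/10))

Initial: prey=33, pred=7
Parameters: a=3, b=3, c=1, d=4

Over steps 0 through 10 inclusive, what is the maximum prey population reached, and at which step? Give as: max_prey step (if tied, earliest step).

Step 1: prey: 33+9-6=36; pred: 7+2-2=7
Step 2: prey: 36+10-7=39; pred: 7+2-2=7
Step 3: prey: 39+11-8=42; pred: 7+2-2=7
Step 4: prey: 42+12-8=46; pred: 7+2-2=7
Step 5: prey: 46+13-9=50; pred: 7+3-2=8
Step 6: prey: 50+15-12=53; pred: 8+4-3=9
Step 7: prey: 53+15-14=54; pred: 9+4-3=10
Step 8: prey: 54+16-16=54; pred: 10+5-4=11
Step 9: prey: 54+16-17=53; pred: 11+5-4=12
Step 10: prey: 53+15-19=49; pred: 12+6-4=14
Max prey = 54 at step 7

Answer: 54 7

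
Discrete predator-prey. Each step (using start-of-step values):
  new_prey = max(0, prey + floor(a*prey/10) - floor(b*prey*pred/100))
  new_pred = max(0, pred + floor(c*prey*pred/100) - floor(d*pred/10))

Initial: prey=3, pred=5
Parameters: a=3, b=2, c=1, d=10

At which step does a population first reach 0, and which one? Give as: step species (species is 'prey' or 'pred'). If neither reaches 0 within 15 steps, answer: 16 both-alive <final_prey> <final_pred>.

Step 1: prey: 3+0-0=3; pred: 5+0-5=0
First extinction: pred at step 1

Answer: 1 pred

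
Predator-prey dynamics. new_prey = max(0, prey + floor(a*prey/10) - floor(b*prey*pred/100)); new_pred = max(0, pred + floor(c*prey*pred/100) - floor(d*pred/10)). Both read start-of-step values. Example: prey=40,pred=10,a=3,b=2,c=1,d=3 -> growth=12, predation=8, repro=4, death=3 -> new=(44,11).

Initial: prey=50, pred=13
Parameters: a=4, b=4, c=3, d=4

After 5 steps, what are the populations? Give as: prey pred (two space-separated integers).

Answer: 0 20

Derivation:
Step 1: prey: 50+20-26=44; pred: 13+19-5=27
Step 2: prey: 44+17-47=14; pred: 27+35-10=52
Step 3: prey: 14+5-29=0; pred: 52+21-20=53
Step 4: prey: 0+0-0=0; pred: 53+0-21=32
Step 5: prey: 0+0-0=0; pred: 32+0-12=20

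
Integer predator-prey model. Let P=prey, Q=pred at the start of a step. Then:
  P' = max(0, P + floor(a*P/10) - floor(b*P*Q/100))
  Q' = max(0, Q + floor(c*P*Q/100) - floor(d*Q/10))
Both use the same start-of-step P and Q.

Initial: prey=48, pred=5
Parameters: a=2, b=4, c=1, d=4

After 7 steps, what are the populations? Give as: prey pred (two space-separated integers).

Step 1: prey: 48+9-9=48; pred: 5+2-2=5
Step 2: prey: 48+9-9=48; pred: 5+2-2=5
Step 3: prey: 48+9-9=48; pred: 5+2-2=5
Step 4: prey: 48+9-9=48; pred: 5+2-2=5
Step 5: prey: 48+9-9=48; pred: 5+2-2=5
Step 6: prey: 48+9-9=48; pred: 5+2-2=5
Step 7: prey: 48+9-9=48; pred: 5+2-2=5

Answer: 48 5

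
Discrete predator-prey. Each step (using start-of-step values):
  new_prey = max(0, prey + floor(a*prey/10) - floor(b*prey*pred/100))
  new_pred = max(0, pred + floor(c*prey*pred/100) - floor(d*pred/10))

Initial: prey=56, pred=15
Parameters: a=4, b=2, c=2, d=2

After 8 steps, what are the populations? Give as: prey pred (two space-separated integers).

Step 1: prey: 56+22-16=62; pred: 15+16-3=28
Step 2: prey: 62+24-34=52; pred: 28+34-5=57
Step 3: prey: 52+20-59=13; pred: 57+59-11=105
Step 4: prey: 13+5-27=0; pred: 105+27-21=111
Step 5: prey: 0+0-0=0; pred: 111+0-22=89
Step 6: prey: 0+0-0=0; pred: 89+0-17=72
Step 7: prey: 0+0-0=0; pred: 72+0-14=58
Step 8: prey: 0+0-0=0; pred: 58+0-11=47

Answer: 0 47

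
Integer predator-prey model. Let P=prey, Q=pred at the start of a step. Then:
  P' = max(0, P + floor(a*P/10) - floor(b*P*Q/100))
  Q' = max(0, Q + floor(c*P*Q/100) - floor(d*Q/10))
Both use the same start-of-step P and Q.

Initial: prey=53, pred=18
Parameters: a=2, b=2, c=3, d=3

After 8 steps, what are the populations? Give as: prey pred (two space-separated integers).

Answer: 0 18

Derivation:
Step 1: prey: 53+10-19=44; pred: 18+28-5=41
Step 2: prey: 44+8-36=16; pred: 41+54-12=83
Step 3: prey: 16+3-26=0; pred: 83+39-24=98
Step 4: prey: 0+0-0=0; pred: 98+0-29=69
Step 5: prey: 0+0-0=0; pred: 69+0-20=49
Step 6: prey: 0+0-0=0; pred: 49+0-14=35
Step 7: prey: 0+0-0=0; pred: 35+0-10=25
Step 8: prey: 0+0-0=0; pred: 25+0-7=18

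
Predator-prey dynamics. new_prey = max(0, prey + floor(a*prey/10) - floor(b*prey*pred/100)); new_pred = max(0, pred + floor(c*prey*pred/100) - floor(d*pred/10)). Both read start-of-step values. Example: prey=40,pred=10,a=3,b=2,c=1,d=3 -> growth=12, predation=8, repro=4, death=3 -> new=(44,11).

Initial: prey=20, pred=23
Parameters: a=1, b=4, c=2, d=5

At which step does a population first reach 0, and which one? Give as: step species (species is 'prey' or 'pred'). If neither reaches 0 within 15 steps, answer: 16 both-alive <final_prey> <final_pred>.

Answer: 16 both-alive 1 1

Derivation:
Step 1: prey: 20+2-18=4; pred: 23+9-11=21
Step 2: prey: 4+0-3=1; pred: 21+1-10=12
Step 3: prey: 1+0-0=1; pred: 12+0-6=6
Step 4: prey: 1+0-0=1; pred: 6+0-3=3
Step 5: prey: 1+0-0=1; pred: 3+0-1=2
Step 6: prey: 1+0-0=1; pred: 2+0-1=1
Step 7: prey: 1+0-0=1; pred: 1+0-0=1
Steps 8-15: state stable at prey=1, pred=1 (no change)
No extinction within 15 steps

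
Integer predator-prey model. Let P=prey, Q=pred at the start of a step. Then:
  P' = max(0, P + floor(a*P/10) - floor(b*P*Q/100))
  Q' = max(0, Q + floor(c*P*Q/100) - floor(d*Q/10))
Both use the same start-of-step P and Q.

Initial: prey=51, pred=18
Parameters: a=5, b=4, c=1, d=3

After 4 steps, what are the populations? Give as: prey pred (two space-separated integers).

Step 1: prey: 51+25-36=40; pred: 18+9-5=22
Step 2: prey: 40+20-35=25; pred: 22+8-6=24
Step 3: prey: 25+12-24=13; pred: 24+6-7=23
Step 4: prey: 13+6-11=8; pred: 23+2-6=19

Answer: 8 19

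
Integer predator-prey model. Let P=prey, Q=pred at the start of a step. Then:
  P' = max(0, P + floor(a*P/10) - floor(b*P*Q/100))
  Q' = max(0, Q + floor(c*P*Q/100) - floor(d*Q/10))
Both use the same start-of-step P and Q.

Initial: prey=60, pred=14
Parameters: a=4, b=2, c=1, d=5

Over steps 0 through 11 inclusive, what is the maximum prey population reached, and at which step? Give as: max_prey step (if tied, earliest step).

Answer: 78 3

Derivation:
Step 1: prey: 60+24-16=68; pred: 14+8-7=15
Step 2: prey: 68+27-20=75; pred: 15+10-7=18
Step 3: prey: 75+30-27=78; pred: 18+13-9=22
Step 4: prey: 78+31-34=75; pred: 22+17-11=28
Step 5: prey: 75+30-42=63; pred: 28+21-14=35
Step 6: prey: 63+25-44=44; pred: 35+22-17=40
Step 7: prey: 44+17-35=26; pred: 40+17-20=37
Step 8: prey: 26+10-19=17; pred: 37+9-18=28
Step 9: prey: 17+6-9=14; pred: 28+4-14=18
Step 10: prey: 14+5-5=14; pred: 18+2-9=11
Step 11: prey: 14+5-3=16; pred: 11+1-5=7
Max prey = 78 at step 3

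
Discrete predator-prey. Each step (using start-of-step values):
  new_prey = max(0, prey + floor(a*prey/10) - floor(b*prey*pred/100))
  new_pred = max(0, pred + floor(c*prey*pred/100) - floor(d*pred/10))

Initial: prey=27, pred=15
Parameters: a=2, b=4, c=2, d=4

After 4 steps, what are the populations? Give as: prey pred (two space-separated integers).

Answer: 4 9

Derivation:
Step 1: prey: 27+5-16=16; pred: 15+8-6=17
Step 2: prey: 16+3-10=9; pred: 17+5-6=16
Step 3: prey: 9+1-5=5; pred: 16+2-6=12
Step 4: prey: 5+1-2=4; pred: 12+1-4=9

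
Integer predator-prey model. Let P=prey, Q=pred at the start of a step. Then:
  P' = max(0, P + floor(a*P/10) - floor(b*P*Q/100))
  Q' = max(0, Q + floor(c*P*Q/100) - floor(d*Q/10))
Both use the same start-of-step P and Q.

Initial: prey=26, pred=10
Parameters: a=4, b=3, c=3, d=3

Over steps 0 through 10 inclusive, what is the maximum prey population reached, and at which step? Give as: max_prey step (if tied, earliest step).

Answer: 29 1

Derivation:
Step 1: prey: 26+10-7=29; pred: 10+7-3=14
Step 2: prey: 29+11-12=28; pred: 14+12-4=22
Step 3: prey: 28+11-18=21; pred: 22+18-6=34
Step 4: prey: 21+8-21=8; pred: 34+21-10=45
Step 5: prey: 8+3-10=1; pred: 45+10-13=42
Step 6: prey: 1+0-1=0; pred: 42+1-12=31
Step 7: prey: 0+0-0=0; pred: 31+0-9=22
Step 8: prey: 0+0-0=0; pred: 22+0-6=16
Step 9: prey: 0+0-0=0; pred: 16+0-4=12
Step 10: prey: 0+0-0=0; pred: 12+0-3=9
Max prey = 29 at step 1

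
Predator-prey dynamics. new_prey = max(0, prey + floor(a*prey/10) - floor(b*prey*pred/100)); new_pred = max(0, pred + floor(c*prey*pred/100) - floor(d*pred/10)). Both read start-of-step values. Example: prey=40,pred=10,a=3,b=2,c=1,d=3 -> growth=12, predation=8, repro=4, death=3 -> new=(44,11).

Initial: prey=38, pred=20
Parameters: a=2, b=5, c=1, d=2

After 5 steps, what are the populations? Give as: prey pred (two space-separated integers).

Answer: 0 11

Derivation:
Step 1: prey: 38+7-38=7; pred: 20+7-4=23
Step 2: prey: 7+1-8=0; pred: 23+1-4=20
Step 3: prey: 0+0-0=0; pred: 20+0-4=16
Step 4: prey: 0+0-0=0; pred: 16+0-3=13
Step 5: prey: 0+0-0=0; pred: 13+0-2=11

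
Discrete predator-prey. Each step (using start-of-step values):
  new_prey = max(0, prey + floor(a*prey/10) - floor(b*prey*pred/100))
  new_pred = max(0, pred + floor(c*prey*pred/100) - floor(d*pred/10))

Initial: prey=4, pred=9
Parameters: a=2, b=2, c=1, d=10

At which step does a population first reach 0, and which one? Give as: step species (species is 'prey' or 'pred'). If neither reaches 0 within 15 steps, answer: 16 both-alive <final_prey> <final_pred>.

Answer: 1 pred

Derivation:
Step 1: prey: 4+0-0=4; pred: 9+0-9=0
First extinction: pred at step 1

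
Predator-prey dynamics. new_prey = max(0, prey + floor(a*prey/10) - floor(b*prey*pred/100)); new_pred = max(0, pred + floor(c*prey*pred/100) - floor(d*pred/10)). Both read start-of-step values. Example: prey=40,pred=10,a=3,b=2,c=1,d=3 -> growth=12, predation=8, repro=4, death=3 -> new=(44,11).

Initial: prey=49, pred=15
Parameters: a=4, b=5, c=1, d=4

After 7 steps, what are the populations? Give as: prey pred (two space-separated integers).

Step 1: prey: 49+19-36=32; pred: 15+7-6=16
Step 2: prey: 32+12-25=19; pred: 16+5-6=15
Step 3: prey: 19+7-14=12; pred: 15+2-6=11
Step 4: prey: 12+4-6=10; pred: 11+1-4=8
Step 5: prey: 10+4-4=10; pred: 8+0-3=5
Step 6: prey: 10+4-2=12; pred: 5+0-2=3
Step 7: prey: 12+4-1=15; pred: 3+0-1=2

Answer: 15 2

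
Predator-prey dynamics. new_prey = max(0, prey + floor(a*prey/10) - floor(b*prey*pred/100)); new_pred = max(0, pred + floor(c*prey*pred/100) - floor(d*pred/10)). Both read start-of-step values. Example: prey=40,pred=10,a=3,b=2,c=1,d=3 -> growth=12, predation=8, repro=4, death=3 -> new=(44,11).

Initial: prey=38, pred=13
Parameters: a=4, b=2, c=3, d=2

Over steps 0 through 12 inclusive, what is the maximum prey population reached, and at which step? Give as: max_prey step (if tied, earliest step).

Step 1: prey: 38+15-9=44; pred: 13+14-2=25
Step 2: prey: 44+17-22=39; pred: 25+33-5=53
Step 3: prey: 39+15-41=13; pred: 53+62-10=105
Step 4: prey: 13+5-27=0; pred: 105+40-21=124
Step 5: prey: 0+0-0=0; pred: 124+0-24=100
Step 6: prey: 0+0-0=0; pred: 100+0-20=80
Step 7: prey: 0+0-0=0; pred: 80+0-16=64
Step 8: prey: 0+0-0=0; pred: 64+0-12=52
Step 9: prey: 0+0-0=0; pred: 52+0-10=42
Step 10: prey: 0+0-0=0; pred: 42+0-8=34
Step 11: prey: 0+0-0=0; pred: 34+0-6=28
Step 12: prey: 0+0-0=0; pred: 28+0-5=23
Max prey = 44 at step 1

Answer: 44 1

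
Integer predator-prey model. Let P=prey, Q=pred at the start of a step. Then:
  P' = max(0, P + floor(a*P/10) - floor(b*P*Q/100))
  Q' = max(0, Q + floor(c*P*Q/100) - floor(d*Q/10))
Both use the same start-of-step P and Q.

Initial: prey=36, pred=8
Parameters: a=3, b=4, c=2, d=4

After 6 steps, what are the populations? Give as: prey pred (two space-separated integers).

Answer: 7 13

Derivation:
Step 1: prey: 36+10-11=35; pred: 8+5-3=10
Step 2: prey: 35+10-14=31; pred: 10+7-4=13
Step 3: prey: 31+9-16=24; pred: 13+8-5=16
Step 4: prey: 24+7-15=16; pred: 16+7-6=17
Step 5: prey: 16+4-10=10; pred: 17+5-6=16
Step 6: prey: 10+3-6=7; pred: 16+3-6=13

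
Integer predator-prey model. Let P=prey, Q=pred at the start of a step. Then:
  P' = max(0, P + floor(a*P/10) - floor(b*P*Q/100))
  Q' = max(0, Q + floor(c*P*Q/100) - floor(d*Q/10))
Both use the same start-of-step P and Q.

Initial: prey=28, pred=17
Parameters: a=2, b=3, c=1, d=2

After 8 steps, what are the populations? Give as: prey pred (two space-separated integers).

Step 1: prey: 28+5-14=19; pred: 17+4-3=18
Step 2: prey: 19+3-10=12; pred: 18+3-3=18
Step 3: prey: 12+2-6=8; pred: 18+2-3=17
Step 4: prey: 8+1-4=5; pred: 17+1-3=15
Step 5: prey: 5+1-2=4; pred: 15+0-3=12
Step 6: prey: 4+0-1=3; pred: 12+0-2=10
Step 7: prey: 3+0-0=3; pred: 10+0-2=8
Step 8: prey: 3+0-0=3; pred: 8+0-1=7

Answer: 3 7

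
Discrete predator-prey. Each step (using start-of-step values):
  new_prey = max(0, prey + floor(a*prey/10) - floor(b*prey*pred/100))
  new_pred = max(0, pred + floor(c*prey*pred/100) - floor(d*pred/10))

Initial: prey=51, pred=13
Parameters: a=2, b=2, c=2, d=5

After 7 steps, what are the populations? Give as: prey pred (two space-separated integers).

Step 1: prey: 51+10-13=48; pred: 13+13-6=20
Step 2: prey: 48+9-19=38; pred: 20+19-10=29
Step 3: prey: 38+7-22=23; pred: 29+22-14=37
Step 4: prey: 23+4-17=10; pred: 37+17-18=36
Step 5: prey: 10+2-7=5; pred: 36+7-18=25
Step 6: prey: 5+1-2=4; pred: 25+2-12=15
Step 7: prey: 4+0-1=3; pred: 15+1-7=9

Answer: 3 9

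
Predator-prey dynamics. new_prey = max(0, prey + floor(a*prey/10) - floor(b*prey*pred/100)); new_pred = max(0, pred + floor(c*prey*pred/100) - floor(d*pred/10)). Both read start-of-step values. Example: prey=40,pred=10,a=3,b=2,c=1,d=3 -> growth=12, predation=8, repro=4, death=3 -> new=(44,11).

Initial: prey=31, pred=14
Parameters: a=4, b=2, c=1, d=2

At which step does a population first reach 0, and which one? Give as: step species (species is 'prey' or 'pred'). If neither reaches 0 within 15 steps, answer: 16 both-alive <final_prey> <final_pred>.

Answer: 16 both-alive 7 13

Derivation:
Step 1: prey: 31+12-8=35; pred: 14+4-2=16
Step 2: prey: 35+14-11=38; pred: 16+5-3=18
Step 3: prey: 38+15-13=40; pred: 18+6-3=21
Step 4: prey: 40+16-16=40; pred: 21+8-4=25
Step 5: prey: 40+16-20=36; pred: 25+10-5=30
Step 6: prey: 36+14-21=29; pred: 30+10-6=34
Step 7: prey: 29+11-19=21; pred: 34+9-6=37
Step 8: prey: 21+8-15=14; pred: 37+7-7=37
Step 9: prey: 14+5-10=9; pred: 37+5-7=35
Step 10: prey: 9+3-6=6; pred: 35+3-7=31
Step 11: prey: 6+2-3=5; pred: 31+1-6=26
Step 12: prey: 5+2-2=5; pred: 26+1-5=22
Step 13: prey: 5+2-2=5; pred: 22+1-4=19
Step 14: prey: 5+2-1=6; pred: 19+0-3=16
Step 15: prey: 6+2-1=7; pred: 16+0-3=13
No extinction within 15 steps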